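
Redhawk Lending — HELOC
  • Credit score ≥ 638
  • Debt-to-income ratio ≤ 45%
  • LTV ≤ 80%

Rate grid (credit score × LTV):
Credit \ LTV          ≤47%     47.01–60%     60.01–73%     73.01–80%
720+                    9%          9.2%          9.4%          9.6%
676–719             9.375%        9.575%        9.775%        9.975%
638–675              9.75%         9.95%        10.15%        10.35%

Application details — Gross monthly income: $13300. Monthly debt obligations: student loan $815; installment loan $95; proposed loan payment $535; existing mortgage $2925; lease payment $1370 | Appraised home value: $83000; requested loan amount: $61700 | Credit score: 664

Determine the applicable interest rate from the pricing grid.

Credit score 664 ≥ 638; Total monthly debts = (815 + 95 + 535 + 2,925 + 1,370) = 5,740. DTI = 5,740/13,300 = 43.2% ≤ 45%
LTV = 61,700/83,000 = 74.3% ≤ 80%
Row: 664 falls in 638–675. Column: 74.3% falls in 73.01–80%. Rate = 10.35%.

10.35%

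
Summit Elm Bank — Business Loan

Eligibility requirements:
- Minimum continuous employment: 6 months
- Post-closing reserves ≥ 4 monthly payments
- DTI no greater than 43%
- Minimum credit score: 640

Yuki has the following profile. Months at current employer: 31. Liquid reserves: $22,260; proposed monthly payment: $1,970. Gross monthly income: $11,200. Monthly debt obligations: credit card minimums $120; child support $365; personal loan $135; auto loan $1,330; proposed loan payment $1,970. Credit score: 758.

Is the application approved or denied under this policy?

Approved

Employment 31 ≥ 6 months
Liquid reserves cover 22,260/1,970 = 11.3 months — ≥ 4 required
Total monthly debts = (120 + 365 + 135 + 1,330 + 1,970) = 3,920. DTI: 3,920 ÷ 11,200 = 35%, within the 43% cap
Credit score 758 ≥ 640 (meets)
All criteria satisfied.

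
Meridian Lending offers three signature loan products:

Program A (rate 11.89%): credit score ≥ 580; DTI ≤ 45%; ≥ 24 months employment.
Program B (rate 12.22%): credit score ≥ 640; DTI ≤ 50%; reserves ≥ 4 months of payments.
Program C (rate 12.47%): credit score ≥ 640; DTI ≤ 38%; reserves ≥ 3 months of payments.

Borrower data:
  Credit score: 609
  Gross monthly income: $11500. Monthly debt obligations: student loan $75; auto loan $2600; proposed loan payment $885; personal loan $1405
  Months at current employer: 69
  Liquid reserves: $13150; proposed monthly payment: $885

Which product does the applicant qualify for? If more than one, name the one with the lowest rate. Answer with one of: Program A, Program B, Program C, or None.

Total debts = (75 + 2,600 + 885 + 1,405) = 4,965; DTI = 4,965/11,500 = 43.2%.
Reserves = 13,150/885 = 14.9 months.
Program A: score 609 ≥ 580; DTI 43.2% ≤ 45%; employment 69 ≥ 24 mo → qualifies.
Program B: score 609 < 640; DTI 43.2% ≤ 50%; reserves 14.9 ≥ 4 mo → does not qualify.
Program C: score 609 < 640; DTI 43.2% > 38%; reserves 14.9 ≥ 3 mo → does not qualify.

Program A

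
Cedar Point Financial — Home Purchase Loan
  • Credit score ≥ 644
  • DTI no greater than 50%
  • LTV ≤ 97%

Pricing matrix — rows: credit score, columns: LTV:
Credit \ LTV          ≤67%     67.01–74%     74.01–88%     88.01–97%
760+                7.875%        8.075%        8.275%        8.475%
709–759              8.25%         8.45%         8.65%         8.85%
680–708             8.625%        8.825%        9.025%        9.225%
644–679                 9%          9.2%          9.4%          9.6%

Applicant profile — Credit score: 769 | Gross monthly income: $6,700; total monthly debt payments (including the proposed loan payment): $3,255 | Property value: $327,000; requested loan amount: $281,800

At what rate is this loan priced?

8.275%

Credit score 769 ≥ 644; Debt-to-income = 3,255/6,700 = 48.6% — meets 50% limit
LTV = 281,800/327,000 = 86.2% ≤ 97%
Row: 769 falls in 760+. Column: 86.2% falls in 74.01–88%. Rate = 8.275%.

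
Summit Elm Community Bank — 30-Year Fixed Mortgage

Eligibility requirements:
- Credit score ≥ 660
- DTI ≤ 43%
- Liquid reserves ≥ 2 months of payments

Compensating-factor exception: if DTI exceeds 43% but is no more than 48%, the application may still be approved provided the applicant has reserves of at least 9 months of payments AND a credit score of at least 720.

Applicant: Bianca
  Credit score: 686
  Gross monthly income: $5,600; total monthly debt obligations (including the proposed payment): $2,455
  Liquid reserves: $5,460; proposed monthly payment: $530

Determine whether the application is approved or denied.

Denied

Credit score 686 ≥ 660 (meets base)
DTI = 2,455/5,600 = 43.8% > 43% — standard DTI limit exceeded.
Reserves: 5,460 ÷ 530 = 10.3 months (meets 2-month minimum)
43.8% falls in the override range (43%–48%), so the compensating-factor test applies.
Override check — reserves: 10.3 mo (ok); score: 686 (below 720).
Override conditions not both satisfied; exception does not apply.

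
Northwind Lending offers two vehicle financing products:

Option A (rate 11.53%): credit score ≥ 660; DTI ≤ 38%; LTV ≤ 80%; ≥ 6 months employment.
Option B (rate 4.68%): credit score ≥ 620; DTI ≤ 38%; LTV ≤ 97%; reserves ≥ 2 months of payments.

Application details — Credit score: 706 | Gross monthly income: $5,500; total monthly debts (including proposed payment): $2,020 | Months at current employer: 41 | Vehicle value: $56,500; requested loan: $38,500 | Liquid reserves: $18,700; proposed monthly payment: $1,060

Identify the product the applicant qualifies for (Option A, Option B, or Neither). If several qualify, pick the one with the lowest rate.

DTI = 2,020/5,500 = 36.7%.
LTV = 38,500/56,500 = 68.1%.
Reserves = 18,700/1,060 = 17.6 months.
Option A: score 706 ≥ 660; DTI 36.7% ≤ 38%; LTV 68.1% ≤ 80%; employment 41 ≥ 6 mo → qualifies.
Option B: score 706 ≥ 620; DTI 36.7% ≤ 38%; LTV 68.1% ≤ 97%; reserves 17.6 ≥ 2 mo → qualifies.
Qualifying: Option A, Option B. Lowest rate is 4.68% → Option B.

Option B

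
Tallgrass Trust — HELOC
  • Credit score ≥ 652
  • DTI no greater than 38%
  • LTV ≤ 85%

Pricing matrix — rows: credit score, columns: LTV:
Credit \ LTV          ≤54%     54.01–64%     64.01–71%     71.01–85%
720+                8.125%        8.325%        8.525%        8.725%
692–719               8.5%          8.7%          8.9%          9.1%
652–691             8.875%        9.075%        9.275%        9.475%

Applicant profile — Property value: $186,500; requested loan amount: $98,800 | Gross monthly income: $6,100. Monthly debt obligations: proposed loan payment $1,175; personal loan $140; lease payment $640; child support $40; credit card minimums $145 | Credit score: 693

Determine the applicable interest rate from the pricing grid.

8.5%

Credit score 693 ≥ 652; Total monthly debts = (1,175 + 140 + 640 + 40 + 145) = 2,140. DTI = 2,140/6,100 = 35.1% ≤ 38%
LTV: 98,800 ÷ 186,500 = 53%, within 85% cap
Row: 693 falls in 692–719. Column: 53% falls in ≤54%. Rate = 8.5%.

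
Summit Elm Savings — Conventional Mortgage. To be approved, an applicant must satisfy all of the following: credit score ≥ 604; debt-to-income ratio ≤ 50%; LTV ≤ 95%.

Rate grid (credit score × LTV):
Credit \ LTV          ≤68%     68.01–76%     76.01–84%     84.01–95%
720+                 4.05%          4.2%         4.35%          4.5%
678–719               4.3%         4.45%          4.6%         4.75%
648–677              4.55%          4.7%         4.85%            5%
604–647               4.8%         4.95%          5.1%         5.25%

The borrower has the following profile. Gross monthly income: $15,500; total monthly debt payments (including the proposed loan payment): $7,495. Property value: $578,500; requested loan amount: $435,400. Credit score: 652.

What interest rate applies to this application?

4.7%

Credit score 652 ≥ 604; Debt-to-income = 7,495/15,500 = 48.4% — meets 50% limit
LTV: 435,400 ÷ 578,500 = 75.3%, within 95% cap
Score 652 is in the 648–677 band; LTV 75.3% is in the 68.01–76% band → 4.7%.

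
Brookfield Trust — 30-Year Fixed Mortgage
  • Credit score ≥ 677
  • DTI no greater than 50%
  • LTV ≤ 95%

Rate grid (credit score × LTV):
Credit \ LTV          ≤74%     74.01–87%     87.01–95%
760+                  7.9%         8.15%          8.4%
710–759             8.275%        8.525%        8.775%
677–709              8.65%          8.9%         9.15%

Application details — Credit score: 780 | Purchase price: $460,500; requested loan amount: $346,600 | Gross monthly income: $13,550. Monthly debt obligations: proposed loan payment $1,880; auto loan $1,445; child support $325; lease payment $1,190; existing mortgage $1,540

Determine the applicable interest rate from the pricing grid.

8.15%

Credit score 780 ≥ 677; Total monthly debts = (1,880 + 1,445 + 325 + 1,190 + 1,540) = 6,380. Debt-to-income = 6,380/13,550 = 47.1% — meets 50% limit
LTV: 346,600 ÷ 460,500 = 75.3%, within 95% cap
Credit 780 → row 760+; LTV 75.3% → column 74.01–87%. Grid cell → 8.15%.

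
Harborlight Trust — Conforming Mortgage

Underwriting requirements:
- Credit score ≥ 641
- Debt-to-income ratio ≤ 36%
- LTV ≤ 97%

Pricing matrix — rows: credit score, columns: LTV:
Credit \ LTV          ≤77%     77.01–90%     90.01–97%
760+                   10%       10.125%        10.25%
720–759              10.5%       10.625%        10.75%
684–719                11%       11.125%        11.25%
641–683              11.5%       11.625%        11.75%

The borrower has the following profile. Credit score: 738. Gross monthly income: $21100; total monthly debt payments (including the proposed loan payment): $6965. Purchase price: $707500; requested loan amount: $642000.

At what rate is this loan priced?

Credit score 738 ≥ 641; Debt-to-income = 6,965/21,100 = 33% — meets 36% limit
LTV = 642,000/707,500 = 90.7% ≤ 97%
Row: 738 falls in 720–759. Column: 90.7% falls in 90.01–97%. Rate = 10.75%.

10.75%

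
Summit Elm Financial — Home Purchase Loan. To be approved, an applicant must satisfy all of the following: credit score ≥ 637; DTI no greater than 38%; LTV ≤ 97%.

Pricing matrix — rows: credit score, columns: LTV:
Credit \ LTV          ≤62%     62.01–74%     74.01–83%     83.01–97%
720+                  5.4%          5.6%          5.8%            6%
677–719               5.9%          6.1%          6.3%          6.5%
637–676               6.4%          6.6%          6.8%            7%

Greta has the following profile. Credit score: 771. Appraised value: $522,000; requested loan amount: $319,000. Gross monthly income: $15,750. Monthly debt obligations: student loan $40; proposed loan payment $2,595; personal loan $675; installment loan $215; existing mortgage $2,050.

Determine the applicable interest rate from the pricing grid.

5.4%

Credit score 771 ≥ 637; Total monthly debts = (40 + 2,595 + 675 + 215 + 2,050) = 5,575. Debt-to-income = 5,575/15,750 = 35.4% — meets 38% limit
Loan-to-value = 319,000/522,000 = 61.1% — pass (97% max)
Score 771 is in the 720+ band; LTV 61.1% is in the ≤62% band → 5.4%.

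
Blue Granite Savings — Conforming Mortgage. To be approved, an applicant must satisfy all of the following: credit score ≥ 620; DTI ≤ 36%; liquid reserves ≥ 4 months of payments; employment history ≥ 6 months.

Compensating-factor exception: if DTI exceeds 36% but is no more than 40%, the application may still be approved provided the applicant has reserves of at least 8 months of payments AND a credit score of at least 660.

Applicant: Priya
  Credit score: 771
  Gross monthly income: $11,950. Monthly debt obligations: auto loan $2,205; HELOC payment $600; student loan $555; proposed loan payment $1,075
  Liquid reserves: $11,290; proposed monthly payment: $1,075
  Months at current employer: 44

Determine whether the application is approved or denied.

Credit score 771 ≥ 620 (meets base)
Total debts = (2,205 + 600 + 555 + 1,075) = 4,435. DTI = 4,435/11,950 = 37.1% > 36% — standard DTI limit exceeded.
Reserves: 11,290 ÷ 1,075 = 10.5 months (meets 4-month minimum)
Employment 44 ≥ 6 months
DTI 37.1% is within the 36%–40% exception band; checking compensating factors.
Override check — reserves: 10.5 mo (ok); score: 771 (ok).
Both compensating conditions met → exception applies.

Approved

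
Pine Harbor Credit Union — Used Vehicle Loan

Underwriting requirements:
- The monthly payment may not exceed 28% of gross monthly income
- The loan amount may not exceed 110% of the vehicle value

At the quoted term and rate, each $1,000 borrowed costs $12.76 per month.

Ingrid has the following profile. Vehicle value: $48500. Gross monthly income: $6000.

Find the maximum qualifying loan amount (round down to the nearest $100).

$53,300

Payment cap: 28% × $6,000 = $1,680/month.
At $12.76 per $1,000, that supports 1,680/12.76 × 1,000 ≈ $131,661 → $131,600.
LTV cap: 110% × $48,500 = $53,350 → $53,300.
Binding constraint: loan-to-value.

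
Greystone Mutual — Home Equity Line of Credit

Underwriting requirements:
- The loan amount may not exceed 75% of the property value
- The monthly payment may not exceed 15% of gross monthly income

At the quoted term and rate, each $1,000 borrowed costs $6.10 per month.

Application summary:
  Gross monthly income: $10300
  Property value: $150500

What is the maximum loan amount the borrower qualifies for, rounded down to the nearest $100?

Payment cap: 15% × $10,300 = $1,545/month.
At $6.10 per $1,000, that supports 1,545/6.10 × 1,000 ≈ $253,278 → $253,200.
LTV cap: 75% × $150,500 = $112,875 → $112,800.
Binding constraint: loan-to-value.

$112,800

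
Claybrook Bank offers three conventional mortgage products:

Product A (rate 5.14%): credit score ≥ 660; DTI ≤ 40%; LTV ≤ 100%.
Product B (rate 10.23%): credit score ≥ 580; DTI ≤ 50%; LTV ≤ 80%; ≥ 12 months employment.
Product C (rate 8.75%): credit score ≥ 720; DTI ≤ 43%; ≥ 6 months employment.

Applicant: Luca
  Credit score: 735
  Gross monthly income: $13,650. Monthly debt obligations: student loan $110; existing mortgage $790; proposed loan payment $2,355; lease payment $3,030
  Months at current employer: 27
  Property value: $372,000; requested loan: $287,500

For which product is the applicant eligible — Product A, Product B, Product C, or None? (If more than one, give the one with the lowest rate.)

Product B

Total debts = (110 + 790 + 2,355 + 3,030) = 6,285; DTI = 6,285/13,650 = 46%.
LTV = 287,500/372,000 = 77.3%.
Product A: score 735 ≥ 660; DTI 46% > 40%; LTV 77.3% ≤ 100% → does not qualify.
Product B: score 735 ≥ 580; DTI 46% ≤ 50%; LTV 77.3% ≤ 80%; employment 27 ≥ 12 mo → qualifies.
Product C: score 735 ≥ 720; DTI 46% > 43%; employment 27 ≥ 6 mo → does not qualify.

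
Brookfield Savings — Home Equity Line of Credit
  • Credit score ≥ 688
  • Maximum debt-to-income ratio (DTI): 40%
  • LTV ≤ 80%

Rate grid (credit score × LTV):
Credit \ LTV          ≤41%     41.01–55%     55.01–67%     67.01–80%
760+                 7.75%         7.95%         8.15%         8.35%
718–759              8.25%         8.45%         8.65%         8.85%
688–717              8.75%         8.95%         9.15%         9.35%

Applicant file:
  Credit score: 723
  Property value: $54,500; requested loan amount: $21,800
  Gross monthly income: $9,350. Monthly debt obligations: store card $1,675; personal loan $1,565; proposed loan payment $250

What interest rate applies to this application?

Credit score 723 ≥ 688; Total monthly debts = (1,675 + 1,565 + 250) = 3,490. DTI: 3,490 ÷ 9,350 = 37.3%, within the 40% cap
LTV: 21,800 ÷ 54,500 = 40%, within 80% cap
Row: 723 falls in 718–759. Column: 40% falls in ≤41%. Rate = 8.25%.

8.25%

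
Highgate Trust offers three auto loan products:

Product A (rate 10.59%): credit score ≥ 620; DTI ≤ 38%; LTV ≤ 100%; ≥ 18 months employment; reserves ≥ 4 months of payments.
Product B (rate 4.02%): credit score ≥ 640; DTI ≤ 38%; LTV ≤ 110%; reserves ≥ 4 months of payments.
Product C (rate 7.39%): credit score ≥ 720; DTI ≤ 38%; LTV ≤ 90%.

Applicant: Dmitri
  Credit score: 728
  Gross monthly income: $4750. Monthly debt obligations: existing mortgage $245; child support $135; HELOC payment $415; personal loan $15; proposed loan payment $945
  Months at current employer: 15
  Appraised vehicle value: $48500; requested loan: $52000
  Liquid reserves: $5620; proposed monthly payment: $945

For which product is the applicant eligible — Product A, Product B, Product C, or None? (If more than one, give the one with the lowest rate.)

Total debts = (245 + 135 + 415 + 15 + 945) = 1,755; DTI = 1,755/4,750 = 36.9%.
LTV = 52,000/48,500 = 107.2%.
Reserves = 5,620/945 = 5.9 months.
Product A: score 728 ≥ 620; DTI 36.9% ≤ 38%; LTV 107.2% > 100%; employment 15 < 18 mo; reserves 5.9 ≥ 4 mo → does not qualify.
Product B: score 728 ≥ 640; DTI 36.9% ≤ 38%; LTV 107.2% ≤ 110%; reserves 5.9 ≥ 4 mo → qualifies.
Product C: score 728 ≥ 720; DTI 36.9% ≤ 38%; LTV 107.2% > 90% → does not qualify.

Product B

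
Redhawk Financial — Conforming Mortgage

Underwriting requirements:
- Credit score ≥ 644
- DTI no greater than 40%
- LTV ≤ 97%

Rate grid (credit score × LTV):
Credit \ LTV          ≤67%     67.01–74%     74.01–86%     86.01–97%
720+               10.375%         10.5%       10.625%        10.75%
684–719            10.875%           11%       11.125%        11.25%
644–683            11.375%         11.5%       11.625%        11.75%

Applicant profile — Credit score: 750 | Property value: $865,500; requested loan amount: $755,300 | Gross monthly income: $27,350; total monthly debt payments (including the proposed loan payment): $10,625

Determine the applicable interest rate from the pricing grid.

Credit score 750 ≥ 644; DTI: 10,625 ÷ 27,350 = 38.8%, within the 40% cap
LTV: 755,300 ÷ 865,500 = 87.3%, within 97% cap
Credit 750 → row 720+; LTV 87.3% → column 86.01–97%. Grid cell → 10.75%.

10.75%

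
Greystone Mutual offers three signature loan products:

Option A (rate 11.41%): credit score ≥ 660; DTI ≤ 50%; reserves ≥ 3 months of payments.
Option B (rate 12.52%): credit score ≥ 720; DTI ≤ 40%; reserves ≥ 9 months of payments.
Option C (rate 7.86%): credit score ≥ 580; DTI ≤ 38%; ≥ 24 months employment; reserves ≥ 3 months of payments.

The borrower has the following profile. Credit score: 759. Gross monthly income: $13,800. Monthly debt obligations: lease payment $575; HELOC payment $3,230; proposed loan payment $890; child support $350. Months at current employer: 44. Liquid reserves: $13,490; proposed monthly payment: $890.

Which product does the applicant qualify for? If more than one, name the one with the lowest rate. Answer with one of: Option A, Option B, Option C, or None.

Option C

Total debts = (575 + 3,230 + 890 + 350) = 5,045; DTI = 5,045/13,800 = 36.6%.
Reserves = 13,490/890 = 15.2 months.
Option A: score 759 ≥ 660; DTI 36.6% ≤ 50%; reserves 15.2 ≥ 3 mo → qualifies.
Option B: score 759 ≥ 720; DTI 36.6% ≤ 40%; reserves 15.2 ≥ 9 mo → qualifies.
Option C: score 759 ≥ 580; DTI 36.6% ≤ 38%; employment 44 ≥ 24 mo; reserves 15.2 ≥ 3 mo → qualifies.
Qualifying: Option A, Option B, Option C. Lowest rate is 7.86% → Option C.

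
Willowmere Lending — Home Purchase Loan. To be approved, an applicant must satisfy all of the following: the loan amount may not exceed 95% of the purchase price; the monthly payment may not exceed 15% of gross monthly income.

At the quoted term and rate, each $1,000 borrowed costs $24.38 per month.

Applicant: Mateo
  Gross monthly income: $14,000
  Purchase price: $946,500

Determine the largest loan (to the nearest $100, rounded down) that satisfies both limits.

Payment cap: 15% × $14,000 = $2,100/month.
At $24.38 per $1,000, that supports 2,100/24.38 × 1,000 ≈ $86,136 → $86,100.
LTV cap: 95% × $946,500 = $899,175 → $899,100.
Binding constraint: payment-to-income.

$86,100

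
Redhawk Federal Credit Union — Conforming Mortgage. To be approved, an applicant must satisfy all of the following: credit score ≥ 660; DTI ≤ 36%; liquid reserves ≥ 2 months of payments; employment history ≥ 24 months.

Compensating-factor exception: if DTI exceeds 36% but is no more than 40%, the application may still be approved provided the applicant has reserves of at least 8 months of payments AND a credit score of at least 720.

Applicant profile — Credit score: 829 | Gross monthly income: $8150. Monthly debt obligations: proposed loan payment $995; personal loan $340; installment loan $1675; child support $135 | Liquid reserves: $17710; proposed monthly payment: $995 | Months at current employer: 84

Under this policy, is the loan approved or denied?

Credit score 829 ≥ 660 (meets base)
Total debts = (995 + 340 + 1,675 + 135) = 3,145. DTI: 3,145 ÷ 8,150 = 38.6%, over the 36% base limit.
Reserves = 17,710/995 = 17.8 months ≥ 2
Employment 84 ≥ 24 months
DTI 38.6% is within the 36%–40% exception band; checking compensating factors.
Reserves 17.8 ≥ 8 months; credit score 829 ≥ 720.
Both compensating conditions met → exception applies.

Approved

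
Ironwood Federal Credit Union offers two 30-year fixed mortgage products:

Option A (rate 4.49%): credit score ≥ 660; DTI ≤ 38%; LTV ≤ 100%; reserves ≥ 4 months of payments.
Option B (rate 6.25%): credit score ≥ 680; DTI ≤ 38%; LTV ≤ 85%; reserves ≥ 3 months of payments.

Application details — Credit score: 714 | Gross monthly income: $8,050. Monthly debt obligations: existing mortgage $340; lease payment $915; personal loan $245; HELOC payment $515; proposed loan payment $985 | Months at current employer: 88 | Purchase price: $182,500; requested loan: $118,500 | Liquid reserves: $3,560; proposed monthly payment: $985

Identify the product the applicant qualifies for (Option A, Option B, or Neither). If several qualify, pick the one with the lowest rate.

Option B

Total debts = (340 + 915 + 245 + 515 + 985) = 3,000; DTI = 3,000/8,050 = 37.3%.
LTV = 118,500/182,500 = 64.9%.
Reserves = 3,560/985 = 3.6 months.
Option A: score 714 ≥ 660; DTI 37.3% ≤ 38%; LTV 64.9% ≤ 100%; reserves 3.6 < 4 mo → does not qualify.
Option B: score 714 ≥ 680; DTI 37.3% ≤ 38%; LTV 64.9% ≤ 85%; reserves 3.6 ≥ 3 mo → qualifies.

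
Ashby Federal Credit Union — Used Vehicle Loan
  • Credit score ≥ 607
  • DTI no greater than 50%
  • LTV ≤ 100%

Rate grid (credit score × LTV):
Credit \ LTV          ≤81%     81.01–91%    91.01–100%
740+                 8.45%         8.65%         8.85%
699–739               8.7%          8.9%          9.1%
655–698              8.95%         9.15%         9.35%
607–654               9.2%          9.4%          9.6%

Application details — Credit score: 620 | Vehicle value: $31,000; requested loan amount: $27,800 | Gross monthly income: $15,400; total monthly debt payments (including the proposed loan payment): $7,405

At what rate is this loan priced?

9.4%

Credit score 620 ≥ 607; DTI: 7,405 ÷ 15,400 = 48.1%, within the 50% cap
LTV: 27,800 ÷ 31,000 = 89.7%, within 100% cap
Score 620 is in the 607–654 band; LTV 89.7% is in the 81.01–91% band → 9.4%.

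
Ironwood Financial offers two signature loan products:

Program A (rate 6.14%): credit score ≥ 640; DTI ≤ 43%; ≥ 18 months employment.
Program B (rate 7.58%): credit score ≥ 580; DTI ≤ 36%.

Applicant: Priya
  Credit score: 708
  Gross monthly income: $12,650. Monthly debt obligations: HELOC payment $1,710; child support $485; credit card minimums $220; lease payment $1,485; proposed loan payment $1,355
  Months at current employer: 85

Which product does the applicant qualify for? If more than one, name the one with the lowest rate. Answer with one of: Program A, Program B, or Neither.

Total debts = (1,710 + 485 + 220 + 1,485 + 1,355) = 5,255; DTI = 5,255/12,650 = 41.5%.
Program A: score 708 ≥ 640; DTI 41.5% ≤ 43%; employment 85 ≥ 18 mo → qualifies.
Program B: score 708 ≥ 580; DTI 41.5% > 36% → does not qualify.

Program A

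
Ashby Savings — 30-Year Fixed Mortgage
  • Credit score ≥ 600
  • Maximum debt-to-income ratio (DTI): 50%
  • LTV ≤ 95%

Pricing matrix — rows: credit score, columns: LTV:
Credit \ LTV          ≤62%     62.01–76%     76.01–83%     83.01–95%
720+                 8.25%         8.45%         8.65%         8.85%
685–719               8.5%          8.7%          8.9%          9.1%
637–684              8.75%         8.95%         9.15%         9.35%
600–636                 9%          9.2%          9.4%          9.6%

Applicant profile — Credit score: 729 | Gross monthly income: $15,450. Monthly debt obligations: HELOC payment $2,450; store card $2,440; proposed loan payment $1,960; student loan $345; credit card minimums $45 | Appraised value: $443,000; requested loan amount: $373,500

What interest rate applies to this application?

Credit score 729 ≥ 600; Total monthly debts = (2,450 + 2,440 + 1,960 + 345 + 45) = 7,240. Debt-to-income = 7,240/15,450 = 46.9% — meets 50% limit
LTV = 373,500/443,000 = 84.3% ≤ 95%
Credit 729 → row 720+; LTV 84.3% → column 83.01–95%. Grid cell → 8.85%.

8.85%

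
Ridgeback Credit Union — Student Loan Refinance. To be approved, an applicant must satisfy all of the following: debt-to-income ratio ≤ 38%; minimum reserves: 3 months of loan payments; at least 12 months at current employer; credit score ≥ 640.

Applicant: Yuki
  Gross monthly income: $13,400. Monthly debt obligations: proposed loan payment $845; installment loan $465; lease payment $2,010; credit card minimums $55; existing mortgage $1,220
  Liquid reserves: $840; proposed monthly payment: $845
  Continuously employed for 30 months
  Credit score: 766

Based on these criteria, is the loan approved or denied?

Denied

Total monthly debts = (845 + 465 + 2,010 + 55 + 1,220) = 4,595. DTI = 4,595/13,400 = 34.3% ≤ 38%
Reserves: 840 ÷ 845 = 1.0 months (below 3-month minimum)
Employment 30 ≥ 12 months
Credit score 766 ≥ 640 (meets)
Fails on reserves.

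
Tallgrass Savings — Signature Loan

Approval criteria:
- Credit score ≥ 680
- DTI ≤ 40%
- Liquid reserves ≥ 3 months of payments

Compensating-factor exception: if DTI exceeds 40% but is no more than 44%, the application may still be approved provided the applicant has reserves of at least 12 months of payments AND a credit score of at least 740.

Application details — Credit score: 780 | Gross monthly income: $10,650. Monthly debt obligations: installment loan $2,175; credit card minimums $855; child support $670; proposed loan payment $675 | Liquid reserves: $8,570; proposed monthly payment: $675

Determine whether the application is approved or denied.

Approved

Credit score 780 ≥ 680 (meets base)
Total debts = (2,175 + 855 + 670 + 675) = 4,375. DTI: 4,375 ÷ 10,650 = 41.1%, over the 40% base limit.
Liquid reserves cover 8,570/675 = 12.7 months — ≥ 3 required
41.1% falls in the override range (40%–44%), so the compensating-factor test applies.
Reserves 12.7 ≥ 12 months; credit score 780 ≥ 740.
Both compensating conditions met → exception applies.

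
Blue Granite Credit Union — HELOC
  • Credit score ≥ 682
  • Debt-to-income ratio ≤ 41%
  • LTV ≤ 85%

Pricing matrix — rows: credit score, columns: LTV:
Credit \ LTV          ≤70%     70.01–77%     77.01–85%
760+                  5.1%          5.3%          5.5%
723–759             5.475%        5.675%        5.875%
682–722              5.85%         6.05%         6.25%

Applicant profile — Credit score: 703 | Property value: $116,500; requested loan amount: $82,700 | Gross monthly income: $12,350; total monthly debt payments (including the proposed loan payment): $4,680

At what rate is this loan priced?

6.05%

Credit score 703 ≥ 682; DTI = 4,680/12,350 = 37.9% ≤ 41%
LTV: 82,700 ÷ 116,500 = 71%, within 85% cap
Score 703 is in the 682–722 band; LTV 71% is in the 70.01–77% band → 6.05%.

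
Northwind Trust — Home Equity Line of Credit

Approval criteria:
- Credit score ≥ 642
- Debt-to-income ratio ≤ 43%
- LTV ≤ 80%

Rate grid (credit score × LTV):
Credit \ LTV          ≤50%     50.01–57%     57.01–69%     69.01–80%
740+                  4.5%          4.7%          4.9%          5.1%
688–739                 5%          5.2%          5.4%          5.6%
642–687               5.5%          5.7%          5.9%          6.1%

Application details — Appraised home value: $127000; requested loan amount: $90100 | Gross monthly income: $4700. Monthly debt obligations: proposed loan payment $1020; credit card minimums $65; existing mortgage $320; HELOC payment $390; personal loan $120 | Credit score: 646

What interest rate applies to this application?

6.1%

Credit score 646 ≥ 642; Total monthly debts = (1,020 + 65 + 320 + 390 + 120) = 1,915. Debt-to-income = 1,915/4,700 = 40.7% — meets 43% limit
LTV: 90,100 ÷ 127,000 = 70.9%, within 80% cap
Row: 646 falls in 642–687. Column: 70.9% falls in 69.01–80%. Rate = 6.1%.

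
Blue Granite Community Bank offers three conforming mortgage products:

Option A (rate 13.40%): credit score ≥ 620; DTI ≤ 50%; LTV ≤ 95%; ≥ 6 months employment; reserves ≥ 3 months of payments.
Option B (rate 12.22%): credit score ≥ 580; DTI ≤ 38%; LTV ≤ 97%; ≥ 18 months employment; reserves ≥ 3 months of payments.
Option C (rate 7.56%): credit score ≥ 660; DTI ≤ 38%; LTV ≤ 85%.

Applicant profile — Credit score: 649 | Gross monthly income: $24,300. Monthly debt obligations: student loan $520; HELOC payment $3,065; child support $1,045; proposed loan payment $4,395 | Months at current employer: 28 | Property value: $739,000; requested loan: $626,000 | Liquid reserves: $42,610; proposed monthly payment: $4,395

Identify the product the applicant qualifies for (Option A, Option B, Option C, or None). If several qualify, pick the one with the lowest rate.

Option B

Total debts = (520 + 3,065 + 1,045 + 4,395) = 9,025; DTI = 9,025/24,300 = 37.1%.
LTV = 626,000/739,000 = 84.7%.
Reserves = 42,610/4,395 = 9.7 months.
Option A: score 649 ≥ 620; DTI 37.1% ≤ 50%; LTV 84.7% ≤ 95%; employment 28 ≥ 6 mo; reserves 9.7 ≥ 3 mo → qualifies.
Option B: score 649 ≥ 580; DTI 37.1% ≤ 38%; LTV 84.7% ≤ 97%; employment 28 ≥ 18 mo; reserves 9.7 ≥ 3 mo → qualifies.
Option C: score 649 < 660; DTI 37.1% ≤ 38%; LTV 84.7% ≤ 85% → does not qualify.
Qualifying: Option A, Option B. Lowest rate is 12.22% → Option B.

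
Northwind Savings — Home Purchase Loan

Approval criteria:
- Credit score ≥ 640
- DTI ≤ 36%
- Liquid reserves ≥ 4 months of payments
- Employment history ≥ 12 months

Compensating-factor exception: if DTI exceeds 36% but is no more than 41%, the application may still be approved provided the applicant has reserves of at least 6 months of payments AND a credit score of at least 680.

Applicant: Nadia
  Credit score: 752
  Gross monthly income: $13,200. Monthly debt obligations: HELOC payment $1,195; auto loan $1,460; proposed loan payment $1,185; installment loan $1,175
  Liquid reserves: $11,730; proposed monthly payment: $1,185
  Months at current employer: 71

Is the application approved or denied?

Credit score 752 ≥ 640 (meets base)
Total debts = (1,195 + 1,460 + 1,185 + 1,175) = 5,015. DTI = 5,015/13,200 = 38% > 36% — standard DTI limit exceeded.
Reserves: 11,730 ÷ 1,185 = 9.9 months (meets 4-month minimum)
Employment 71 ≥ 12 months
38% falls in the override range (36%–41%), so the compensating-factor test applies.
Override check — reserves: 9.9 mo (ok); score: 752 (ok).
Both override conditions satisfied; DTI exception granted.

Approved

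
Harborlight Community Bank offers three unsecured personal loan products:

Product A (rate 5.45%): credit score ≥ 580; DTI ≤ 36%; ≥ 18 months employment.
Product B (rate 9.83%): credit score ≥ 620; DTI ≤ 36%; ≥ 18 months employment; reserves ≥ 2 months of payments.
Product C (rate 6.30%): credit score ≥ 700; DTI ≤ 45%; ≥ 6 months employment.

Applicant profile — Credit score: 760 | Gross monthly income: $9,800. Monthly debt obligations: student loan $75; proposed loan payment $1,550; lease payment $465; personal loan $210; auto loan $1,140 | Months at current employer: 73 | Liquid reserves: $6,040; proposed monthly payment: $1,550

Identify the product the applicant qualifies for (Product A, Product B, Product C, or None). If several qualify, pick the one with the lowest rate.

Product A

Total debts = (75 + 1,550 + 465 + 210 + 1,140) = 3,440; DTI = 3,440/9,800 = 35.1%.
Reserves = 6,040/1,550 = 3.9 months.
Product A: score 760 ≥ 580; DTI 35.1% ≤ 36%; employment 73 ≥ 18 mo → qualifies.
Product B: score 760 ≥ 620; DTI 35.1% ≤ 36%; employment 73 ≥ 18 mo; reserves 3.9 ≥ 2 mo → qualifies.
Product C: score 760 ≥ 700; DTI 35.1% ≤ 45%; employment 73 ≥ 6 mo → qualifies.
Qualifying: Product A, Product B, Product C. Lowest rate is 5.45% → Product A.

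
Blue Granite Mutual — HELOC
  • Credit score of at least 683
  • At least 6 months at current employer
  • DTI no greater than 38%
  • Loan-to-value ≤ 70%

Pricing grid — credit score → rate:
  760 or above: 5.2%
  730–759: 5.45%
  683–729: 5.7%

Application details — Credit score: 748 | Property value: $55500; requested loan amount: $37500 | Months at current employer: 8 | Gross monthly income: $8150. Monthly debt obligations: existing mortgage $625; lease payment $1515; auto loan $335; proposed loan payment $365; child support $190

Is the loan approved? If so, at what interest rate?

Credit score 748 ≥ 683 (meets minimum)
LTV = 37,500/55,500 = 67.6% ≤ 70%
Employment 8 ≥ 6 months
Total monthly debts = (625 + 1,515 + 335 + 365 + 190) = 3,030. Debt-to-income = 3,030/8,150 = 37.2% — meets 38% limit
All requirements met. Score 748 falls in the 730–759 tier → 5.45%.

Approved at 5.45%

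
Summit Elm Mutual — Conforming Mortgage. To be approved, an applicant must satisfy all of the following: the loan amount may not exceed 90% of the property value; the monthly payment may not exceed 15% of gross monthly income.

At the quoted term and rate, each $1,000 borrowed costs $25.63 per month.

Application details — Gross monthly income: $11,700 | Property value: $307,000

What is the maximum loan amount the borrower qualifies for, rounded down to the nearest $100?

$68,400

Payment cap: 15% × $11,700 = $1,755/month.
At $25.63 per $1,000, that supports 1,755/25.63 × 1,000 ≈ $68,474 → $68,400.
LTV cap: 90% × $307,000 = $276,300 → $276,300.
Binding constraint: payment-to-income.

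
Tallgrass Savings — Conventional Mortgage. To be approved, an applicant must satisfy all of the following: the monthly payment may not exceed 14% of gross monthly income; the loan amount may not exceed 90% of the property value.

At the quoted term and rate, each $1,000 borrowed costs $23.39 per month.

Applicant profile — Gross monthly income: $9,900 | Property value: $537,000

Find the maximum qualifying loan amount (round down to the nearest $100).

Payment cap: 14% × $9,900 = $1,386/month.
At $23.39 per $1,000, that supports 1,386/23.39 × 1,000 ≈ $59,256 → $59,200.
LTV cap: 90% × $537,000 = $483,300 → $483,300.
Binding constraint: payment-to-income.

$59,200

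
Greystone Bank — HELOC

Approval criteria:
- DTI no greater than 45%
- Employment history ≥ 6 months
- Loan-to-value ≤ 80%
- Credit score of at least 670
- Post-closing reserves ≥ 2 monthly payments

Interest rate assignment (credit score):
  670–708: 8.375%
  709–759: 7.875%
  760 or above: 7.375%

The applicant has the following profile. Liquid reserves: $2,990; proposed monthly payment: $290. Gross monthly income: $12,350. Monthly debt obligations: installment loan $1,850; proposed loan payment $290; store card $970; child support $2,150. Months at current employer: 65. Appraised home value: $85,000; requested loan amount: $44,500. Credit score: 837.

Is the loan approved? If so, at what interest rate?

Credit score 837 ≥ 670 (meets minimum)
Reserves = 2,990/290 = 10.3 months ≥ 2
Total monthly debts = (1,850 + 290 + 970 + 2,150) = 5,260. DTI: 5,260 ÷ 12,350 = 42.6%, within the 45% cap
Employment 65 ≥ 6 months
Loan-to-value = 44,500/85,000 = 52.4% — pass (80% max)
All requirements met. Score 837 falls in the 760 or above tier → 7.375%.

Approved at 7.375%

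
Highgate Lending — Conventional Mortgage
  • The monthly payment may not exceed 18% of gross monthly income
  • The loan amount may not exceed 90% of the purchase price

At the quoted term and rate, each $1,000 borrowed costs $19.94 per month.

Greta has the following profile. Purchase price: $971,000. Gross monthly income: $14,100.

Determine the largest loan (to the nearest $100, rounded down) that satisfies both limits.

$127,200

Payment cap: 18% × $14,100 = $2,538/month.
At $19.94 per $1,000, that supports 2,538/19.94 × 1,000 ≈ $127,281 → $127,200.
LTV cap: 90% × $971,000 = $873,900 → $873,900.
Binding constraint: payment-to-income.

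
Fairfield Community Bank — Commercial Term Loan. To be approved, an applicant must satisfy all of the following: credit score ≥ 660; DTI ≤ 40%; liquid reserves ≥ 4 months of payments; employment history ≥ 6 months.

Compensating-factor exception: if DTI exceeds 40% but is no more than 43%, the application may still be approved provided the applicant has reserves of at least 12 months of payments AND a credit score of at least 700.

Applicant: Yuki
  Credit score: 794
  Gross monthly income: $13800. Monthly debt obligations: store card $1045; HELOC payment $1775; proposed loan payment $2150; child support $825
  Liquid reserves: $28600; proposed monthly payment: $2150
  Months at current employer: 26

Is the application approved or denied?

Credit score 794 ≥ 660 (meets base)
Total debts = (1,045 + 1,775 + 2,150 + 825) = 5,795. DTI = 5,795/13,800 = 42% > 40% — standard DTI limit exceeded.
Reserves: 28,600 ÷ 2,150 = 13.3 months (meets 4-month minimum)
Employment 26 ≥ 6 months
42% falls in the override range (40%–43%), so the compensating-factor test applies.
Reserves 13.3 ≥ 12 months; credit score 794 ≥ 700.
Both compensating conditions met → exception applies.

Approved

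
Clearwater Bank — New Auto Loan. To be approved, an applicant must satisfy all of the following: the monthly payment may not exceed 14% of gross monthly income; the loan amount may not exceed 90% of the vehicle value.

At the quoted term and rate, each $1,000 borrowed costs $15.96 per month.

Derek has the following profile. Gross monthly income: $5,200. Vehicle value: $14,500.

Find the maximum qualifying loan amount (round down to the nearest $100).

$13,000

Payment cap: 14% × $5,200 = $728/month.
At $15.96 per $1,000, that supports 728/15.96 × 1,000 ≈ $45,614 → $45,600.
LTV cap: 90% × $14,500 = $13,050 → $13,000.
Binding constraint: loan-to-value.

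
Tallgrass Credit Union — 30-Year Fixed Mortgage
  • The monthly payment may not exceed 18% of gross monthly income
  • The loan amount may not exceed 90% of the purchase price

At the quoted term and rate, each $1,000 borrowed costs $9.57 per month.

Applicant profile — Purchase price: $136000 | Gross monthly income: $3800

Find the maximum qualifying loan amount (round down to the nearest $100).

$71,400

Payment cap: 18% × $3,800 = $684/month.
At $9.57 per $1,000, that supports 684/9.57 × 1,000 ≈ $71,473 → $71,400.
LTV cap: 90% × $136,000 = $122,400 → $122,400.
Binding constraint: payment-to-income.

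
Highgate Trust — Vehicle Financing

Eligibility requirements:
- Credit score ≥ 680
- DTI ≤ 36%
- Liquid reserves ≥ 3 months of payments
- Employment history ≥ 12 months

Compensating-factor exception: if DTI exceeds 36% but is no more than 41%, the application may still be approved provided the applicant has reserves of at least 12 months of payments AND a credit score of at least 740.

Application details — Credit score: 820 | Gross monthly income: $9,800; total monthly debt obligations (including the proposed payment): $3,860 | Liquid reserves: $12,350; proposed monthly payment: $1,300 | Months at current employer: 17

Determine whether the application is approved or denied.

Denied

Credit score 820 ≥ 680 (meets base)
DTI: 3,860 ÷ 9,800 = 39.4%, over the 36% base limit.
Reserves: 12,350 ÷ 1,300 = 9.5 months (meets 3-month minimum)
Employment 17 ≥ 12 months
39.4% falls in the override range (36%–41%), so the compensating-factor test applies.
Override check — reserves: 9.5 mo (short of 12); score: 820 (ok).
Override conditions not both satisfied; exception does not apply.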